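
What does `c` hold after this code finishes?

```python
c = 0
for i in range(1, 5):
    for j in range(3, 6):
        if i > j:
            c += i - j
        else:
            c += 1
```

i=1,j=3: not 1>3, c = 0+1 = 1
i=1,j=4: not 1>4, c = 1+1 = 2
i=1,j=5: not 1>5, c = 2+1 = 3
i=2,j=3: not 2>3, c = 3+1 = 4
i=2,j=4: not 2>4, c = 4+1 = 5
i=2,j=5: not 2>5, c = 5+1 = 6
i=3,j=3: not 3>3, c = 6+1 = 7
i=3,j=4: not 3>4, c = 7+1 = 8
i=3,j=5: not 3>5, c = 8+1 = 9
i=4,j=3: 4>3, c = 9+1 = 10
i=4,j=4: not 4>4, c = 10+1 = 11
i=4,j=5: not 4>5, c = 11+1 = 12

12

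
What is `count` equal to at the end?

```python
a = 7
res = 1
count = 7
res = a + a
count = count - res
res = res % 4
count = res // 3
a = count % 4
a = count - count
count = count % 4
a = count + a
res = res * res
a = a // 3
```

0

res = 7+7 = 14
count = 7-14 = -7
res = 14%4 = 2
count = 2//3 = 0
a = 0%4 = 0
a = 0-0 = 0
count = 0%4 = 0
a = 0+0 = 0
res = 2*2 = 4
a = 0//3 = 0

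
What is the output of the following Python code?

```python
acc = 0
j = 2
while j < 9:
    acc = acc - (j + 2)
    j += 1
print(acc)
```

-49

j=2: acc = 0-4 = -4
j=3: acc = (-4)-5 = -9
j=4: acc = (-9)-6 = -15
j=5: acc = (-15)-7 = -22
j=6: acc = (-22)-8 = -30
j=7: acc = (-30)-9 = -39
j=8: acc = (-39)-10 = -49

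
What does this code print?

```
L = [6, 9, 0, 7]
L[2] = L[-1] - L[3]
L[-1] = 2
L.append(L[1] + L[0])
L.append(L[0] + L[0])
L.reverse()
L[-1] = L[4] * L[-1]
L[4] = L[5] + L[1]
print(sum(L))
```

L[2] = L[-1]-L[3] = 7-7 = 0 → [6, 9, 0, 7]
L[-1] = 2 → [6, 9, 0, 2]
append L[1]+L[0] = 9+6 = 15 → [6, 9, 0, 2, 15]
append L[0]+L[0] = 6+6 = 12 → [6, 9, 0, 2, 15, 12]
reverse → [12, 15, 2, 0, 9, 6]
L[-1] = L[4]*L[-1] = 9*6 = 54 → [12, 15, 2, 0, 9, 54]
L[4] = L[5]+L[1] = 54+15 = 69 → [12, 15, 2, 0, 69, 54]
sum = 152

152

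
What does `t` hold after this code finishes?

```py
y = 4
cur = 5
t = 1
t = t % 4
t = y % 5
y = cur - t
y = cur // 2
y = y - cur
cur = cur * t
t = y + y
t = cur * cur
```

t = 1%4 = 1
t = 4%5 = 4
y = 5-4 = 1
y = 5//2 = 2
y = 2-5 = -3
cur = 5*4 = 20
t = (-3)+(-3) = -6
t = 20*20 = 400

400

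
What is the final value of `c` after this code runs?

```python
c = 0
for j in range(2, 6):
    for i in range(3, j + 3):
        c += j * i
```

j=2,i=3: c = 0+6 = 6
j=2,i=4: c = 6+8 = 14
j=3,i=3: c = 14+9 = 23
j=3,i=4: c = 23+12 = 35
j=3,i=5: c = 35+15 = 50
j=4,i=3: c = 50+12 = 62
j=4,i=4: c = 62+16 = 78
j=4,i=5: c = 78+20 = 98
j=4,i=6: c = 98+24 = 122
j=5,i=3: c = 122+15 = 137
j=5,i=4: c = 137+20 = 157
j=5,i=5: c = 157+25 = 182
j=5,i=6: c = 182+30 = 212
j=5,i=7: c = 212+35 = 247

247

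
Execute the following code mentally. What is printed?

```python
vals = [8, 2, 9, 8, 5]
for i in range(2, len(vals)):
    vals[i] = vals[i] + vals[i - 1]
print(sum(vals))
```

i=2: vals[2] = 9+2 = 11 → [8, 2, 11, 8, 5]
i=3: vals[3] = 8+11 = 19 → [8, 2, 11, 19, 5]
i=4: vals[4] = 5+19 = 24 → [8, 2, 11, 19, 24]
sum = 64

64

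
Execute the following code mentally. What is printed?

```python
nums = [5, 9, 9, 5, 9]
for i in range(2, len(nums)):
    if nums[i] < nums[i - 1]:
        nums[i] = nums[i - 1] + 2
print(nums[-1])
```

i=2: 9>=9, unchanged → [5, 9, 9, 5, 9]
i=3: 5<9, nums[3] = 9+2 = 11 → [5, 9, 9, 11, 9]
i=4: 9<11, nums[4] = 11+2 = 13 → [5, 9, 9, 11, 13]

13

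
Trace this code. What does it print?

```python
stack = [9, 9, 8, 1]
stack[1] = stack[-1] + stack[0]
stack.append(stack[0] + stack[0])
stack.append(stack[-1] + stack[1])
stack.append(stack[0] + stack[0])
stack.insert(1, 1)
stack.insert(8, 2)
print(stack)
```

[9, 1, 10, 8, 1, 18, 28, 18, 2]

stack[1] = stack[-1]+stack[0] = 1+9 = 10 → [9, 10, 8, 1]
append stack[0]+stack[0] = 9+9 = 18 → [9, 10, 8, 1, 18]
append stack[-1]+stack[1] = 18+10 = 28 → [9, 10, 8, 1, 18, 28]
append stack[0]+stack[0] = 9+9 = 18 → [9, 10, 8, 1, 18, 28, 18]
insert 1 at 1 → [9, 1, 10, 8, 1, 18, 28, 18]
insert 2 at 8 → [9, 1, 10, 8, 1, 18, 28, 18, 2]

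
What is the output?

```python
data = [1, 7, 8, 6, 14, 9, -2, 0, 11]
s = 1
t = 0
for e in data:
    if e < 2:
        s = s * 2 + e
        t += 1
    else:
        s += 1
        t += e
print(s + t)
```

87

e=1: <2, s = 1*2+1 = 3; t=1
e=7: not <2, s = 3+1 = 4; t=8
e=8: not <2, s = 4+1 = 5; t=16
e=6: not <2, s = 5+1 = 6; t=22
e=14: not <2, s = 6+1 = 7; t=36
e=9: not <2, s = 7+1 = 8; t=45
e=-2: <2, s = 8*2+(-2) = 14; t=46
e=0: <2, s = 14*2+0 = 28; t=47
e=11: not <2, s = 28+1 = 29; t=58
s+t = 29+58 = 87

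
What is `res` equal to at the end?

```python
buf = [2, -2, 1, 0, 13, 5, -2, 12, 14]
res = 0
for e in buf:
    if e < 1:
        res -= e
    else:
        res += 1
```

e=2: not <1, res = 0+1 = 1
e=-2: <1, res = 1-(-2) = 3
e=1: not <1, res = 3+1 = 4
e=0: <1, res = 4-0 = 4
e=13: not <1, res = 4+1 = 5
e=5: not <1, res = 5+1 = 6
e=-2: <1, res = 6-(-2) = 8
e=12: not <1, res = 8+1 = 9
e=14: not <1, res = 9+1 = 10

10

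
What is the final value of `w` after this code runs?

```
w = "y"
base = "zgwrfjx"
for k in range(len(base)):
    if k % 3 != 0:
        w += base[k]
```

k=0: skip
k=1: add 'g' → 'yg'
k=2: add 'w' → 'ygw'
k=3: skip
k=4: add 'f' → 'ygwf'
k=5: add 'j' → 'ygwfj'
k=6: skip

'ygwfj'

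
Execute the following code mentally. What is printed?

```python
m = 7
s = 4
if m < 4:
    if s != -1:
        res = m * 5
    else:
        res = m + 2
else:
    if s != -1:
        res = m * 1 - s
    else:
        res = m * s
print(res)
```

3

m=7, s=4
m < 4 is False; s != -1 is True
→ res = m * 1 - s = 3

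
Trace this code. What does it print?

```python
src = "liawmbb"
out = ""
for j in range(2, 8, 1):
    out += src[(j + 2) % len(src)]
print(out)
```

j=2: add src[4]='m' → 'm'
j=3: add src[5]='b' → 'mb'
j=4: add src[6]='b' → 'mbb'
j=5: add src[0]='l' → 'mbbl'
j=6: add src[1]='i' → 'mbbli'
j=7: add src[2]='a' → 'mbblia'

mbblia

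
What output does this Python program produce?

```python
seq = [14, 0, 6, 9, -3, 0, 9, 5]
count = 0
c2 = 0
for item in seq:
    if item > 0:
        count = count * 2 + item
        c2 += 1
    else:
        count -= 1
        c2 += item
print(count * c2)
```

614

item=14: >0, count = 0*2+14 = 14; c2=1
item=0: not >0, count = 14-1 = 13; c2=1
item=6: >0, count = 13*2+6 = 32; c2=2
item=9: >0, count = 32*2+9 = 73; c2=3
item=-3: not >0, count = 73-1 = 72; c2=0
item=0: not >0, count = 72-1 = 71; c2=0
item=9: >0, count = 71*2+9 = 151; c2=1
item=5: >0, count = 151*2+5 = 307; c2=2
count*c2 = 307*2 = 614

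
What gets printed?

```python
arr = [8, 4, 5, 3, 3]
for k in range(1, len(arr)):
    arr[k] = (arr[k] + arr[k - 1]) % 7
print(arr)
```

[8, 5, 3, 6, 2]

k=1: arr[1] = (4+8)%7 = 5 → [8, 5, 5, 3, 3]
k=2: arr[2] = (5+5)%7 = 3 → [8, 5, 3, 3, 3]
k=3: arr[3] = (3+3)%7 = 6 → [8, 5, 3, 6, 3]
k=4: arr[4] = (3+6)%7 = 2 → [8, 5, 3, 6, 2]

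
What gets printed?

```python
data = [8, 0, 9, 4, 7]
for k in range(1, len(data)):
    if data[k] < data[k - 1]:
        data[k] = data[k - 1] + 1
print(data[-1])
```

11

k=1: 0<8, data[1] = 8+1 = 9 → [8, 9, 9, 4, 7]
k=2: 9>=9, unchanged → [8, 9, 9, 4, 7]
k=3: 4<9, data[3] = 9+1 = 10 → [8, 9, 9, 10, 7]
k=4: 7<10, data[4] = 10+1 = 11 → [8, 9, 9, 10, 11]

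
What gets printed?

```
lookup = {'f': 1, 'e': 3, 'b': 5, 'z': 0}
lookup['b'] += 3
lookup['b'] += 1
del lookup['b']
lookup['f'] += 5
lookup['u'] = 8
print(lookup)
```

lookup['b'] = 5+3 = 8 → {'f': 1, 'e': 3, 'b': 8, 'z': 0}
lookup['b'] = 8+1 = 9 → {'f': 1, 'e': 3, 'b': 9, 'z': 0}
del 'b' → {'f': 1, 'e': 3, 'z': 0}
lookup['f'] = 1+5 = 6 → {'f': 6, 'e': 3, 'z': 0}
lookup['u'] = 8 → {'f': 6, 'e': 3, 'z': 0, 'u': 8}

{'f': 6, 'e': 3, 'z': 0, 'u': 8}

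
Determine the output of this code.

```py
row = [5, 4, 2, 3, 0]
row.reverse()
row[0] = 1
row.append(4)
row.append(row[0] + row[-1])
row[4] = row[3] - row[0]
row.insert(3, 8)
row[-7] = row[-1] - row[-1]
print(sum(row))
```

27

reverse → [0, 3, 2, 4, 5]
row[0] = 1 → [1, 3, 2, 4, 5]
append 4 → [1, 3, 2, 4, 5, 4]
append row[0]+row[-1] = 1+4 = 5 → [1, 3, 2, 4, 5, 4, 5]
row[4] = row[3]-row[0] = 4-1 = 3 → [1, 3, 2, 4, 3, 4, 5]
insert 8 at 3 → [1, 3, 2, 8, 4, 3, 4, 5]
row[-7] = row[-1]-row[-1] = 5-5 = 0 → [1, 0, 2, 8, 4, 3, 4, 5]
sum = 27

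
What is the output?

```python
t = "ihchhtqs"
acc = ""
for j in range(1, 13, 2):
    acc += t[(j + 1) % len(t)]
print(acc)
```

j=1: add t[2]='c' → 'c'
j=3: add t[4]='h' → 'ch'
j=5: add t[6]='q' → 'chq'
j=7: add t[0]='i' → 'chqi'
j=9: add t[2]='c' → 'chqic'
j=11: add t[4]='h' → 'chqich'

chqich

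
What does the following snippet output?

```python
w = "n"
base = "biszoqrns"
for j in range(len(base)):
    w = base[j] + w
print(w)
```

snrqozsibn

j=0: prepend 'b' → 'bn'
j=1: prepend 'i' → 'ibn'
j=2: prepend 's' → 'sibn'
j=3: prepend 'z' → 'zsibn'
j=4: prepend 'o' → 'ozsibn'
j=5: prepend 'q' → 'qozsibn'
j=6: prepend 'r' → 'rqozsibn'
j=7: prepend 'n' → 'nrqozsibn'
j=8: prepend 's' → 'snrqozsibn'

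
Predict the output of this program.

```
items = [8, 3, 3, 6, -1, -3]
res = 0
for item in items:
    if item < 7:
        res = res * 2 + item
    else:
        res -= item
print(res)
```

-165

item=8: not <7, res = 0-8 = -8
item=3: <7, res = (-8)*2+3 = -13
item=3: <7, res = (-13)*2+3 = -23
item=6: <7, res = (-23)*2+6 = -40
item=-1: <7, res = (-40)*2+(-1) = -81
item=-3: <7, res = (-81)*2+(-3) = -165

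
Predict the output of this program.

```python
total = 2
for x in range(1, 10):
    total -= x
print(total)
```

x=1: total = 2-1 = 1
x=2: total = 1-2 = -1
x=3: total = (-1)-3 = -4
x=4: total = (-4)-4 = -8
x=5: total = (-8)-5 = -13
x=6: total = (-13)-6 = -19
x=7: total = (-19)-7 = -26
x=8: total = (-26)-8 = -34
x=9: total = (-34)-9 = -43

-43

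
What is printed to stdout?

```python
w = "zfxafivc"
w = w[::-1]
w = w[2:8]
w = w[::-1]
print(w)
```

zfxafi

reverse → 'cvifaxfz'
slice [2:8] → 'ifaxfz'
reverse → 'zfxafi'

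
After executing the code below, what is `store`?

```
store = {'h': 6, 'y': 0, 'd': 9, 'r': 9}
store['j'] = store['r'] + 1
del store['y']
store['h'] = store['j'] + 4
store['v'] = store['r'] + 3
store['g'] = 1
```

store['j'] = store['r']+1 = 10 → {'h': 6, 'y': 0, 'd': 9, 'r': 9, 'j': 10}
del 'y' → {'h': 6, 'd': 9, 'r': 9, 'j': 10}
store['h'] = store['j']+4 = 14 → {'h': 14, 'd': 9, 'r': 9, 'j': 10}
store['v'] = store['r']+3 = 12 → {'h': 14, 'd': 9, 'r': 9, 'j': 10, 'v': 12}
store['g'] = 1 → {'h': 14, 'd': 9, 'r': 9, 'j': 10, 'v': 12, 'g': 1}

{'h': 14, 'd': 9, 'r': 9, 'j': 10, 'v': 12, 'g': 1}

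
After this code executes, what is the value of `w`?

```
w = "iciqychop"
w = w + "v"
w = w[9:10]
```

'v'

+ 'v' → 'iciqychopv'
slice [9:10] → 'v'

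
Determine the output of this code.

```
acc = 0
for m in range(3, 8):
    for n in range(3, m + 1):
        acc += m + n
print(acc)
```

150

m=3,n=3: acc = 0+6 = 6
m=4,n=3: acc = 6+7 = 13
m=4,n=4: acc = 13+8 = 21
m=5,n=3: acc = 21+8 = 29
m=5,n=4: acc = 29+9 = 38
m=5,n=5: acc = 38+10 = 48
m=6,n=3: acc = 48+9 = 57
m=6,n=4: acc = 57+10 = 67
m=6,n=5: acc = 67+11 = 78
m=6,n=6: acc = 78+12 = 90
m=7,n=3: acc = 90+10 = 100
m=7,n=4: acc = 100+11 = 111
m=7,n=5: acc = 111+12 = 123
m=7,n=6: acc = 123+13 = 136
m=7,n=7: acc = 136+14 = 150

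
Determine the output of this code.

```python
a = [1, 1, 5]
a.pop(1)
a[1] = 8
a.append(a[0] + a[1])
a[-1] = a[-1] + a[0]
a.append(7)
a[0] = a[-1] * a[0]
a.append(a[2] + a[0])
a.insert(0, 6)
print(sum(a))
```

pop(1) removes 1 → [1, 5]
a[1] = 8 → [1, 8]
append a[0]+a[1] = 1+8 = 9 → [1, 8, 9]
a[-1] = a[-1]+a[0] = 9+1 = 10 → [1, 8, 10]
append 7 → [1, 8, 10, 7]
a[0] = a[-1]*a[0] = 7*1 = 7 → [7, 8, 10, 7]
append a[2]+a[0] = 10+7 = 17 → [7, 8, 10, 7, 17]
insert 6 at 0 → [6, 7, 8, 10, 7, 17]
sum = 55

55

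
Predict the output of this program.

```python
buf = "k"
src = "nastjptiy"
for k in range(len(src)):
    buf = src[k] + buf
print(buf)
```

k=0: prepend 'n' → 'nk'
k=1: prepend 'a' → 'ank'
k=2: prepend 's' → 'sank'
k=3: prepend 't' → 'tsank'
k=4: prepend 'j' → 'jtsank'
k=5: prepend 'p' → 'pjtsank'
k=6: prepend 't' → 'tpjtsank'
k=7: prepend 'i' → 'itpjtsank'
k=8: prepend 'y' → 'yitpjtsank'

yitpjtsank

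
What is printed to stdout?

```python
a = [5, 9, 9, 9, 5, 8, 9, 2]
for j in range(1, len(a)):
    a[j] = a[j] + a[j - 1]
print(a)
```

[5, 14, 23, 32, 37, 45, 54, 56]

j=1: a[1] = 9+5 = 14 → [5, 14, 9, 9, 5, 8, 9, 2]
j=2: a[2] = 9+14 = 23 → [5, 14, 23, 9, 5, 8, 9, 2]
j=3: a[3] = 9+23 = 32 → [5, 14, 23, 32, 5, 8, 9, 2]
j=4: a[4] = 5+32 = 37 → [5, 14, 23, 32, 37, 8, 9, 2]
j=5: a[5] = 8+37 = 45 → [5, 14, 23, 32, 37, 45, 9, 2]
j=6: a[6] = 9+45 = 54 → [5, 14, 23, 32, 37, 45, 54, 2]
j=7: a[7] = 2+54 = 56 → [5, 14, 23, 32, 37, 45, 54, 56]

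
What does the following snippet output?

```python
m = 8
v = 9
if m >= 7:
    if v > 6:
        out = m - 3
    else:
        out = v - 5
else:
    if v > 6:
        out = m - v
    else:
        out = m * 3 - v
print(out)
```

5

m=8, v=9
m >= 7 is True; v > 6 is True
→ out = m - 3 = 5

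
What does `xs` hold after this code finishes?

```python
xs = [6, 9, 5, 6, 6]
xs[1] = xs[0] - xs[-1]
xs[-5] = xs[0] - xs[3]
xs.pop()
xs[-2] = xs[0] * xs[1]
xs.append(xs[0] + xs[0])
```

xs[1] = xs[0]-xs[-1] = 6-6 = 0 → [6, 0, 5, 6, 6]
xs[-5] = xs[0]-xs[3] = 6-6 = 0 → [0, 0, 5, 6, 6]
pop() removes 6 → [0, 0, 5, 6]
xs[-2] = xs[0]*xs[1] = 0*0 = 0 → [0, 0, 0, 6]
append xs[0]+xs[0] = 0+0 = 0 → [0, 0, 0, 6, 0]

[0, 0, 0, 6, 0]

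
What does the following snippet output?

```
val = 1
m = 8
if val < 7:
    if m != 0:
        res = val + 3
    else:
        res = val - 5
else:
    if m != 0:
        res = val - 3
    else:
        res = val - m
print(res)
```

4

val=1, m=8
val < 7 is True; m != 0 is True
→ res = val + 3 = 4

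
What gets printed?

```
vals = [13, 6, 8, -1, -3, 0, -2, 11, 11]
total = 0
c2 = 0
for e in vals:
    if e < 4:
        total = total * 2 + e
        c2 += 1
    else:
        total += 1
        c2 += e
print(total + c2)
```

e=13: not <4, total = 0+1 = 1; c2=13
e=6: not <4, total = 1+1 = 2; c2=19
e=8: not <4, total = 2+1 = 3; c2=27
e=-1: <4, total = 3*2+(-1) = 5; c2=28
e=-3: <4, total = 5*2+(-3) = 7; c2=29
e=0: <4, total = 7*2+0 = 14; c2=30
e=-2: <4, total = 14*2+(-2) = 26; c2=31
e=11: not <4, total = 26+1 = 27; c2=42
e=11: not <4, total = 27+1 = 28; c2=53
total+c2 = 28+53 = 81

81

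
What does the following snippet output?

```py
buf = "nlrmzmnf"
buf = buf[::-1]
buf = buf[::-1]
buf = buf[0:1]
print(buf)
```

reverse → 'fnmzmrln'
reverse → 'nlrmzmnf'
slice [0:1] → 'n'

n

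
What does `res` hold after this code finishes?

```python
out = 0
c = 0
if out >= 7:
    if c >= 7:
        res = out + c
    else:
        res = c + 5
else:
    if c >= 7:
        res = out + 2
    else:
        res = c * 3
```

out=0, c=0
out >= 7 is False; c >= 7 is False
→ res = c * 3 = 0

0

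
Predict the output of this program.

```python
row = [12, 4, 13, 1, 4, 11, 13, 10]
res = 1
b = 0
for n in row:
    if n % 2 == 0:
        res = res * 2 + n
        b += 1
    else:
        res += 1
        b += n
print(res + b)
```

200

n=12: even, res = 1*2+12 = 14; b=1
n=4: even, res = 14*2+4 = 32; b=2
n=13: not even, res = 32+1 = 33; b=15
n=1: not even, res = 33+1 = 34; b=16
n=4: even, res = 34*2+4 = 72; b=17
n=11: not even, res = 72+1 = 73; b=28
n=13: not even, res = 73+1 = 74; b=41
n=10: even, res = 74*2+10 = 158; b=42
res+b = 158+42 = 200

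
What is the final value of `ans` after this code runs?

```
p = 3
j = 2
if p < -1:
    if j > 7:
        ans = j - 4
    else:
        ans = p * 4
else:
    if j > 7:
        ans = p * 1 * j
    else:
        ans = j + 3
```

5

p=3, j=2
p < -1 is False; j > 7 is False
→ ans = j + 3 = 5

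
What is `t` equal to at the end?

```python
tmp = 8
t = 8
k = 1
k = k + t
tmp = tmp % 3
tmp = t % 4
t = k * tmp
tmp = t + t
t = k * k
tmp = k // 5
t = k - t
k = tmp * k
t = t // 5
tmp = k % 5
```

-15

k = 1+8 = 9
tmp = 8%3 = 2
tmp = 8%4 = 0
t = 9*0 = 0
tmp = 0+0 = 0
t = 9*9 = 81
tmp = 9//5 = 1
t = 9-81 = -72
k = 1*9 = 9
t = (-72)//5 = -15
tmp = 9%5 = 4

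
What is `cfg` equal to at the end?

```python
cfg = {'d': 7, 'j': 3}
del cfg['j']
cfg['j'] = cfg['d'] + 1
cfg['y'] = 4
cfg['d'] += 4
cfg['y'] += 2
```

del 'j' → {'d': 7}
cfg['j'] = cfg['d']+1 = 8 → {'d': 7, 'j': 8}
cfg['y'] = 4 → {'d': 7, 'j': 8, 'y': 4}
cfg['d'] = 7+4 = 11 → {'d': 11, 'j': 8, 'y': 4}
cfg['y'] = 4+2 = 6 → {'d': 11, 'j': 8, 'y': 6}

{'d': 11, 'j': 8, 'y': 6}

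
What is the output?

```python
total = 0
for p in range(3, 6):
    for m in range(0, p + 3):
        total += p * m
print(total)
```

269

p=3,m=0: total = 0+0 = 0
p=3,m=1: total = 0+3 = 3
p=3,m=2: total = 3+6 = 9
p=3,m=3: total = 9+9 = 18
p=3,m=4: total = 18+12 = 30
p=3,m=5: total = 30+15 = 45
p=4,m=0: total = 45+0 = 45
p=4,m=1: total = 45+4 = 49
p=4,m=2: total = 49+8 = 57
p=4,m=3: total = 57+12 = 69
p=4,m=4: total = 69+16 = 85
p=4,m=5: total = 85+20 = 105
p=4,m=6: total = 105+24 = 129
p=5,m=0: total = 129+0 = 129
p=5,m=1: total = 129+5 = 134
p=5,m=2: total = 134+10 = 144
p=5,m=3: total = 144+15 = 159
p=5,m=4: total = 159+20 = 179
p=5,m=5: total = 179+25 = 204
p=5,m=6: total = 204+30 = 234
p=5,m=7: total = 234+35 = 269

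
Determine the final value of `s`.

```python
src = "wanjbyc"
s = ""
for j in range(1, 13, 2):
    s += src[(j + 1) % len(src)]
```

j=1: add src[2]='n' → 'n'
j=3: add src[4]='b' → 'nb'
j=5: add src[6]='c' → 'nbc'
j=7: add src[1]='a' → 'nbca'
j=9: add src[3]='j' → 'nbcaj'
j=11: add src[5]='y' → 'nbcajy'

'nbcajy'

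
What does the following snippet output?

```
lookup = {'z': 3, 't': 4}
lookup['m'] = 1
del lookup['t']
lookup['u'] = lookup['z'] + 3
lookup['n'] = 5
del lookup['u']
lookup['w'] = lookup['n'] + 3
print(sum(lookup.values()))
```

17

lookup['m'] = 1 → {'z': 3, 't': 4, 'm': 1}
del 't' → {'z': 3, 'm': 1}
lookup['u'] = lookup['z']+3 = 6 → {'z': 3, 'm': 1, 'u': 6}
lookup['n'] = 5 → {'z': 3, 'm': 1, 'u': 6, 'n': 5}
del 'u' → {'z': 3, 'm': 1, 'n': 5}
lookup['w'] = lookup['n']+3 = 8 → {'z': 3, 'm': 1, 'n': 5, 'w': 8}
sum of values = 17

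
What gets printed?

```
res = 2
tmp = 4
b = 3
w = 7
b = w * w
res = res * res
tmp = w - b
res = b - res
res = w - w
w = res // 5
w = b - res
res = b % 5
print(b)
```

49

b = 7*7 = 49
res = 2*2 = 4
tmp = 7-49 = -42
res = 49-4 = 45
res = 7-7 = 0
w = 0//5 = 0
w = 49-0 = 49
res = 49%5 = 4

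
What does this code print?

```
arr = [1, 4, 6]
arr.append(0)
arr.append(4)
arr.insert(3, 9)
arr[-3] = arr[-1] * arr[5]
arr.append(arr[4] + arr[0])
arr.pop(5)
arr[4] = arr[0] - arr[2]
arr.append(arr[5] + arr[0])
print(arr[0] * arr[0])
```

1

append 0 → [1, 4, 6, 0]
append 4 → [1, 4, 6, 0, 4]
insert 9 at 3 → [1, 4, 6, 9, 0, 4]
arr[-3] = arr[-1]*arr[5] = 4*4 = 16 → [1, 4, 6, 16, 0, 4]
append arr[4]+arr[0] = 0+1 = 1 → [1, 4, 6, 16, 0, 4, 1]
pop(5) removes 4 → [1, 4, 6, 16, 0, 1]
arr[4] = arr[0]-arr[2] = 1-6 = -5 → [1, 4, 6, 16, -5, 1]
append arr[5]+arr[0] = 1+1 = 2 → [1, 4, 6, 16, -5, 1, 2]
arr[0]*arr[0] = 1*1 = 1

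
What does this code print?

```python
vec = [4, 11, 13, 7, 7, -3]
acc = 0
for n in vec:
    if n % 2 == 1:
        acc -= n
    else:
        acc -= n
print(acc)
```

n=4: not odd, acc = 0-4 = -4
n=11: odd, acc = (-4)-11 = -15
n=13: odd, acc = (-15)-13 = -28
n=7: odd, acc = (-28)-7 = -35
n=7: odd, acc = (-35)-7 = -42
n=-3: odd, acc = (-42)-(-3) = -39

-39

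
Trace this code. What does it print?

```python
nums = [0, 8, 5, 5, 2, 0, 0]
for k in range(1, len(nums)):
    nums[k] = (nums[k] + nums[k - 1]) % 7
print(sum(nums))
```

29

k=1: nums[1] = (8+0)%7 = 1 → [0, 1, 5, 5, 2, 0, 0]
k=2: nums[2] = (5+1)%7 = 6 → [0, 1, 6, 5, 2, 0, 0]
k=3: nums[3] = (5+6)%7 = 4 → [0, 1, 6, 4, 2, 0, 0]
k=4: nums[4] = (2+4)%7 = 6 → [0, 1, 6, 4, 6, 0, 0]
k=5: nums[5] = (0+6)%7 = 6 → [0, 1, 6, 4, 6, 6, 0]
k=6: nums[6] = (0+6)%7 = 6 → [0, 1, 6, 4, 6, 6, 6]
sum = 29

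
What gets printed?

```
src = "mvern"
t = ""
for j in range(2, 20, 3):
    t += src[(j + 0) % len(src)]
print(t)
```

j=2: add src[2]='e' → 'e'
j=5: add src[0]='m' → 'em'
j=8: add src[3]='r' → 'emr'
j=11: add src[1]='v' → 'emrv'
j=14: add src[4]='n' → 'emrvn'
j=17: add src[2]='e' → 'emrvne'

emrvne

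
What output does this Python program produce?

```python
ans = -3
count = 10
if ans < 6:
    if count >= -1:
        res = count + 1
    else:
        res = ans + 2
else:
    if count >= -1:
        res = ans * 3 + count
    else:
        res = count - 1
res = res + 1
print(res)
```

ans=-3, count=10
ans < 6 is True; count >= -1 is True
→ res = count + 1 = 11
res = 11+1 = 12

12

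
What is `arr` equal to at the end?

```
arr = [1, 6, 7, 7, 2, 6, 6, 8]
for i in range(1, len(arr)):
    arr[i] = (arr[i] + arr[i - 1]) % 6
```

[1, 1, 2, 3, 5, 5, 5, 1]

i=1: arr[1] = (6+1)%6 = 1 → [1, 1, 7, 7, 2, 6, 6, 8]
i=2: arr[2] = (7+1)%6 = 2 → [1, 1, 2, 7, 2, 6, 6, 8]
i=3: arr[3] = (7+2)%6 = 3 → [1, 1, 2, 3, 2, 6, 6, 8]
i=4: arr[4] = (2+3)%6 = 5 → [1, 1, 2, 3, 5, 6, 6, 8]
i=5: arr[5] = (6+5)%6 = 5 → [1, 1, 2, 3, 5, 5, 6, 8]
i=6: arr[6] = (6+5)%6 = 5 → [1, 1, 2, 3, 5, 5, 5, 8]
i=7: arr[7] = (8+5)%6 = 1 → [1, 1, 2, 3, 5, 5, 5, 1]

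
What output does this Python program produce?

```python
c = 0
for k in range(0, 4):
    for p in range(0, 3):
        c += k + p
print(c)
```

30

k=0,p=0: c = 0+0 = 0
k=0,p=1: c = 0+1 = 1
k=0,p=2: c = 1+2 = 3
k=1,p=0: c = 3+1 = 4
k=1,p=1: c = 4+2 = 6
k=1,p=2: c = 6+3 = 9
k=2,p=0: c = 9+2 = 11
k=2,p=1: c = 11+3 = 14
k=2,p=2: c = 14+4 = 18
k=3,p=0: c = 18+3 = 21
k=3,p=1: c = 21+4 = 25
k=3,p=2: c = 25+5 = 30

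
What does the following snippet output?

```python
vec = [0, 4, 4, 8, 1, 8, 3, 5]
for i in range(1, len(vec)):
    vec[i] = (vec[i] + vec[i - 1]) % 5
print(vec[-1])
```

i=1: vec[1] = (4+0)%5 = 4 → [0, 4, 4, 8, 1, 8, 3, 5]
i=2: vec[2] = (4+4)%5 = 3 → [0, 4, 3, 8, 1, 8, 3, 5]
i=3: vec[3] = (8+3)%5 = 1 → [0, 4, 3, 1, 1, 8, 3, 5]
i=4: vec[4] = (1+1)%5 = 2 → [0, 4, 3, 1, 2, 8, 3, 5]
i=5: vec[5] = (8+2)%5 = 0 → [0, 4, 3, 1, 2, 0, 3, 5]
i=6: vec[6] = (3+0)%5 = 3 → [0, 4, 3, 1, 2, 0, 3, 5]
i=7: vec[7] = (5+3)%5 = 3 → [0, 4, 3, 1, 2, 0, 3, 3]

3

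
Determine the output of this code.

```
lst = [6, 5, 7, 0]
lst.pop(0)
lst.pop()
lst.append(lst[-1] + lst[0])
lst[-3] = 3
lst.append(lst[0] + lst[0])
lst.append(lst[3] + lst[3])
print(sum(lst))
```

pop(0) removes 6 → [5, 7, 0]
pop() removes 0 → [5, 7]
append lst[-1]+lst[0] = 7+5 = 12 → [5, 7, 12]
lst[-3] = 3 → [3, 7, 12]
append lst[0]+lst[0] = 3+3 = 6 → [3, 7, 12, 6]
append lst[3]+lst[3] = 6+6 = 12 → [3, 7, 12, 6, 12]
sum = 40

40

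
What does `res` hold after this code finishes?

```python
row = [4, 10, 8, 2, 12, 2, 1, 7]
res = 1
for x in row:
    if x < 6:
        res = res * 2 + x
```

x=4: <6, res = 1*2+4 = 6
x=10: not <6
x=8: not <6
x=2: <6, res = 6*2+2 = 14
x=12: not <6
x=2: <6, res = 14*2+2 = 30
x=1: <6, res = 30*2+1 = 61
x=7: not <6

61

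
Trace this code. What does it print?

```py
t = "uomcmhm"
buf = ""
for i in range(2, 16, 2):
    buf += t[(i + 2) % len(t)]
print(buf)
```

i=2: add t[4]='m' → 'm'
i=4: add t[6]='m' → 'mm'
i=6: add t[1]='o' → 'mmo'
i=8: add t[3]='c' → 'mmoc'
i=10: add t[5]='h' → 'mmoch'
i=12: add t[0]='u' → 'mmochu'
i=14: add t[2]='m' → 'mmochum'

mmochum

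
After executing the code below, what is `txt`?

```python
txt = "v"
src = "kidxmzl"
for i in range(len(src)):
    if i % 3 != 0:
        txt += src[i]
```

'vidmz'

i=0: skip
i=1: add 'i' → 'vi'
i=2: add 'd' → 'vid'
i=3: skip
i=4: add 'm' → 'vidm'
i=5: add 'z' → 'vidmz'
i=6: skip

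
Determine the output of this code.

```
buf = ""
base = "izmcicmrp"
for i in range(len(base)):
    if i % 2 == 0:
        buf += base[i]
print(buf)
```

i=0: add 'i' → 'i'
i=1: skip
i=2: add 'm' → 'im'
i=3: skip
i=4: add 'i' → 'imi'
i=5: skip
i=6: add 'm' → 'imim'
i=7: skip
i=8: add 'p' → 'imimp'

imimp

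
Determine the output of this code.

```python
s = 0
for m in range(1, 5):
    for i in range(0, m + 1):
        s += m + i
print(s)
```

m=1,i=0: s = 0+1 = 1
m=1,i=1: s = 1+2 = 3
m=2,i=0: s = 3+2 = 5
m=2,i=1: s = 5+3 = 8
m=2,i=2: s = 8+4 = 12
m=3,i=0: s = 12+3 = 15
m=3,i=1: s = 15+4 = 19
m=3,i=2: s = 19+5 = 24
m=3,i=3: s = 24+6 = 30
m=4,i=0: s = 30+4 = 34
m=4,i=1: s = 34+5 = 39
m=4,i=2: s = 39+6 = 45
m=4,i=3: s = 45+7 = 52
m=4,i=4: s = 52+8 = 60

60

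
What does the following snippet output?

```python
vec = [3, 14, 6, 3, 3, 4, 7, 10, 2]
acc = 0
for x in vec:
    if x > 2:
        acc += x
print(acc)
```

x=3: >2, acc = 0+3 = 3
x=14: >2, acc = 3+14 = 17
x=6: >2, acc = 17+6 = 23
x=3: >2, acc = 23+3 = 26
x=3: >2, acc = 26+3 = 29
x=4: >2, acc = 29+4 = 33
x=7: >2, acc = 33+7 = 40
x=10: >2, acc = 40+10 = 50
x=2: not >2

50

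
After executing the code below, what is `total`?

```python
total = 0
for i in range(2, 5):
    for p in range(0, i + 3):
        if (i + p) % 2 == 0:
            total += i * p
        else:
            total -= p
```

i=2,p=0: even sum, total = 0+0 = 0
i=2,p=1: odd sum, total = 0-1 = -1
i=2,p=2: even sum, total = (-1)+4 = 3
i=2,p=3: odd sum, total = 3-3 = 0
i=2,p=4: even sum, total = 0+8 = 8
i=3,p=0: odd sum, total = 8-0 = 8
i=3,p=1: even sum, total = 8+3 = 11
i=3,p=2: odd sum, total = 11-2 = 9
i=3,p=3: even sum, total = 9+9 = 18
i=3,p=4: odd sum, total = 18-4 = 14
i=3,p=5: even sum, total = 14+15 = 29
i=4,p=0: even sum, total = 29+0 = 29
i=4,p=1: odd sum, total = 29-1 = 28
i=4,p=2: even sum, total = 28+8 = 36
i=4,p=3: odd sum, total = 36-3 = 33
i=4,p=4: even sum, total = 33+16 = 49
i=4,p=5: odd sum, total = 49-5 = 44
i=4,p=6: even sum, total = 44+24 = 68

68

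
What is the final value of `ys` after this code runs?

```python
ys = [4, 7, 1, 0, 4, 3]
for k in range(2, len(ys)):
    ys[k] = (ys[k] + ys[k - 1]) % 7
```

k=2: ys[2] = (1+7)%7 = 1 → [4, 7, 1, 0, 4, 3]
k=3: ys[3] = (0+1)%7 = 1 → [4, 7, 1, 1, 4, 3]
k=4: ys[4] = (4+1)%7 = 5 → [4, 7, 1, 1, 5, 3]
k=5: ys[5] = (3+5)%7 = 1 → [4, 7, 1, 1, 5, 1]

[4, 7, 1, 1, 5, 1]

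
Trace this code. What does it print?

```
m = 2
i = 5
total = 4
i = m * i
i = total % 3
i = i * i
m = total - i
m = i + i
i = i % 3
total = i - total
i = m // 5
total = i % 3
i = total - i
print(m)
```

i = 2*5 = 10
i = 4%3 = 1
i = 1*1 = 1
m = 4-1 = 3
m = 1+1 = 2
i = 1%3 = 1
total = 1-4 = -3
i = 2//5 = 0
total = 0%3 = 0
i = 0-0 = 0

2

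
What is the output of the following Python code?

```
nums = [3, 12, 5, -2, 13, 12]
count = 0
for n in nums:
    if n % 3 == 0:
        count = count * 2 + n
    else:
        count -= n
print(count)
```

n=3: %3==0, count = 0*2+3 = 3
n=12: %3==0, count = 3*2+12 = 18
n=5: not %3==0, count = 18-5 = 13
n=-2: not %3==0, count = 13-(-2) = 15
n=13: not %3==0, count = 15-13 = 2
n=12: %3==0, count = 2*2+12 = 16

16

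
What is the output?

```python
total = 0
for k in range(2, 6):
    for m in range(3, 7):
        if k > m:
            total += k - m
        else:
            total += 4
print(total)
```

k=2,m=3: not 2>3, total = 0+4 = 4
k=2,m=4: not 2>4, total = 4+4 = 8
k=2,m=5: not 2>5, total = 8+4 = 12
k=2,m=6: not 2>6, total = 12+4 = 16
k=3,m=3: not 3>3, total = 16+4 = 20
k=3,m=4: not 3>4, total = 20+4 = 24
k=3,m=5: not 3>5, total = 24+4 = 28
k=3,m=6: not 3>6, total = 28+4 = 32
k=4,m=3: 4>3, total = 32+1 = 33
k=4,m=4: not 4>4, total = 33+4 = 37
k=4,m=5: not 4>5, total = 37+4 = 41
k=4,m=6: not 4>6, total = 41+4 = 45
k=5,m=3: 5>3, total = 45+2 = 47
k=5,m=4: 5>4, total = 47+1 = 48
k=5,m=5: not 5>5, total = 48+4 = 52
k=5,m=6: not 5>6, total = 52+4 = 56

56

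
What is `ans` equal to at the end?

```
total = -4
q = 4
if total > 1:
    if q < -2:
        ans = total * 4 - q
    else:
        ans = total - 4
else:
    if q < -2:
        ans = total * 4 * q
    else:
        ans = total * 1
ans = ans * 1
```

total=-4, q=4
total > 1 is False; q < -2 is False
→ ans = total * 1 = -4
ans = (-4)*1 = -4

-4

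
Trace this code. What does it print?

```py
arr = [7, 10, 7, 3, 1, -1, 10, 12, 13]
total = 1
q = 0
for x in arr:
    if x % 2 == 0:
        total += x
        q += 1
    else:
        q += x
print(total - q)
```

x=7: not even; q=7
x=10: even, total = 1+10 = 11; q=8
x=7: not even; q=15
x=3: not even; q=18
x=1: not even; q=19
x=-1: not even; q=18
x=10: even, total = 11+10 = 21; q=19
x=12: even, total = 21+12 = 33; q=20
x=13: not even; q=33
total-q = 33-33 = 0

0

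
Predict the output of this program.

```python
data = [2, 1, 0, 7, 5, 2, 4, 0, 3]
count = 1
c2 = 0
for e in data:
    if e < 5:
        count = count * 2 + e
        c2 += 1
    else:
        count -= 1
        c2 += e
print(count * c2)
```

5529

e=2: <5, count = 1*2+2 = 4; c2=1
e=1: <5, count = 4*2+1 = 9; c2=2
e=0: <5, count = 9*2+0 = 18; c2=3
e=7: not <5, count = 18-1 = 17; c2=10
e=5: not <5, count = 17-1 = 16; c2=15
e=2: <5, count = 16*2+2 = 34; c2=16
e=4: <5, count = 34*2+4 = 72; c2=17
e=0: <5, count = 72*2+0 = 144; c2=18
e=3: <5, count = 144*2+3 = 291; c2=19
count*c2 = 291*19 = 5529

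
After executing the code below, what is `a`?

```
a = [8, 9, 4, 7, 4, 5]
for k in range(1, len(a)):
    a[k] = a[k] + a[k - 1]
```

k=1: a[1] = 9+8 = 17 → [8, 17, 4, 7, 4, 5]
k=2: a[2] = 4+17 = 21 → [8, 17, 21, 7, 4, 5]
k=3: a[3] = 7+21 = 28 → [8, 17, 21, 28, 4, 5]
k=4: a[4] = 4+28 = 32 → [8, 17, 21, 28, 32, 5]
k=5: a[5] = 5+32 = 37 → [8, 17, 21, 28, 32, 37]

[8, 17, 21, 28, 32, 37]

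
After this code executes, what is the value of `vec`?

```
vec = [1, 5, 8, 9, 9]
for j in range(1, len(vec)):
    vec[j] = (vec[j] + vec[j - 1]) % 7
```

j=1: vec[1] = (5+1)%7 = 6 → [1, 6, 8, 9, 9]
j=2: vec[2] = (8+6)%7 = 0 → [1, 6, 0, 9, 9]
j=3: vec[3] = (9+0)%7 = 2 → [1, 6, 0, 2, 9]
j=4: vec[4] = (9+2)%7 = 4 → [1, 6, 0, 2, 4]

[1, 6, 0, 2, 4]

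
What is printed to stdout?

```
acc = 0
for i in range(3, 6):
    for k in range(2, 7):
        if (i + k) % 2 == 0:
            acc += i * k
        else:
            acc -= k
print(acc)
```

80

i=3,k=2: odd sum, acc = 0-2 = -2
i=3,k=3: even sum, acc = (-2)+9 = 7
i=3,k=4: odd sum, acc = 7-4 = 3
i=3,k=5: even sum, acc = 3+15 = 18
i=3,k=6: odd sum, acc = 18-6 = 12
i=4,k=2: even sum, acc = 12+8 = 20
i=4,k=3: odd sum, acc = 20-3 = 17
i=4,k=4: even sum, acc = 17+16 = 33
i=4,k=5: odd sum, acc = 33-5 = 28
i=4,k=6: even sum, acc = 28+24 = 52
i=5,k=2: odd sum, acc = 52-2 = 50
i=5,k=3: even sum, acc = 50+15 = 65
i=5,k=4: odd sum, acc = 65-4 = 61
i=5,k=5: even sum, acc = 61+25 = 86
i=5,k=6: odd sum, acc = 86-6 = 80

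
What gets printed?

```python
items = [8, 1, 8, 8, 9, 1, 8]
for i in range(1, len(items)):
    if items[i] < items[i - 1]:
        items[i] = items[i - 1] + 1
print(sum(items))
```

i=1: 1<8, items[1] = 8+1 = 9 → [8, 9, 8, 8, 9, 1, 8]
i=2: 8<9, items[2] = 9+1 = 10 → [8, 9, 10, 8, 9, 1, 8]
i=3: 8<10, items[3] = 10+1 = 11 → [8, 9, 10, 11, 9, 1, 8]
i=4: 9<11, items[4] = 11+1 = 12 → [8, 9, 10, 11, 12, 1, 8]
i=5: 1<12, items[5] = 12+1 = 13 → [8, 9, 10, 11, 12, 13, 8]
i=6: 8<13, items[6] = 13+1 = 14 → [8, 9, 10, 11, 12, 13, 14]
sum = 77

77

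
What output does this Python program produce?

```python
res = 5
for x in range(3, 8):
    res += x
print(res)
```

30

x=3: res = 5+3 = 8
x=4: res = 8+4 = 12
x=5: res = 12+5 = 17
x=6: res = 17+6 = 23
x=7: res = 23+7 = 30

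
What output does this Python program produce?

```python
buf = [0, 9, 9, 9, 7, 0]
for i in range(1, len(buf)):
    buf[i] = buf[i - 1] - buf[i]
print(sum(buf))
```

-122

i=1: buf[1] = 0-9 = -9 → [0, -9, 9, 9, 7, 0]
i=2: buf[2] = (-9)-9 = -18 → [0, -9, -18, 9, 7, 0]
i=3: buf[3] = (-18)-9 = -27 → [0, -9, -18, -27, 7, 0]
i=4: buf[4] = (-27)-7 = -34 → [0, -9, -18, -27, -34, 0]
i=5: buf[5] = (-34)-0 = -34 → [0, -9, -18, -27, -34, -34]
sum = -122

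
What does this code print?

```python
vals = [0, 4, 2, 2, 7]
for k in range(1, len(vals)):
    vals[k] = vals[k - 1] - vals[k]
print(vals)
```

k=1: vals[1] = 0-4 = -4 → [0, -4, 2, 2, 7]
k=2: vals[2] = (-4)-2 = -6 → [0, -4, -6, 2, 7]
k=3: vals[3] = (-6)-2 = -8 → [0, -4, -6, -8, 7]
k=4: vals[4] = (-8)-7 = -15 → [0, -4, -6, -8, -15]

[0, -4, -6, -8, -15]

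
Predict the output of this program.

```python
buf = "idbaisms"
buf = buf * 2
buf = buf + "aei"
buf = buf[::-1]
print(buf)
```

ieasmsiabdismsiabdi

repeat ×2 → 'idbaismsidbaisms'
+ 'aei' → 'idbaismsidbaismsaei'
reverse → 'ieasmsiabdismsiabdi'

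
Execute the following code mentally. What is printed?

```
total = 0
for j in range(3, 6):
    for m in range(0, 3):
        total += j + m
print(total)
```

45

j=3,m=0: total = 0+3 = 3
j=3,m=1: total = 3+4 = 7
j=3,m=2: total = 7+5 = 12
j=4,m=0: total = 12+4 = 16
j=4,m=1: total = 16+5 = 21
j=4,m=2: total = 21+6 = 27
j=5,m=0: total = 27+5 = 32
j=5,m=1: total = 32+6 = 38
j=5,m=2: total = 38+7 = 45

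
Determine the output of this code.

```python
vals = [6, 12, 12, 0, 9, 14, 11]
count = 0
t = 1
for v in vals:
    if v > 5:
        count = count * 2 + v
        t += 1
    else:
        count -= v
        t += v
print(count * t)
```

v=6: >5, count = 0*2+6 = 6; t=2
v=12: >5, count = 6*2+12 = 24; t=3
v=12: >5, count = 24*2+12 = 60; t=4
v=0: not >5, count = 60-0 = 60; t=4
v=9: >5, count = 60*2+9 = 129; t=5
v=14: >5, count = 129*2+14 = 272; t=6
v=11: >5, count = 272*2+11 = 555; t=7
count*t = 555*7 = 3885

3885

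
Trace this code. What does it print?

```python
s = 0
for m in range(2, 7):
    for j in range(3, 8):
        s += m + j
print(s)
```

m=2,j=3: s = 0+5 = 5
m=2,j=4: s = 5+6 = 11
m=2,j=5: s = 11+7 = 18
m=2,j=6: s = 18+8 = 26
m=2,j=7: s = 26+9 = 35
m=3,j=3: s = 35+6 = 41
m=3,j=4: s = 41+7 = 48
m=3,j=5: s = 48+8 = 56
m=3,j=6: s = 56+9 = 65
m=3,j=7: s = 65+10 = 75
m=4,j=3: s = 75+7 = 82
m=4,j=4: s = 82+8 = 90
m=4,j=5: s = 90+9 = 99
m=4,j=6: s = 99+10 = 109
m=4,j=7: s = 109+11 = 120
m=5,j=3: s = 120+8 = 128
m=5,j=4: s = 128+9 = 137
m=5,j=5: s = 137+10 = 147
m=5,j=6: s = 147+11 = 158
m=5,j=7: s = 158+12 = 170
m=6,j=3: s = 170+9 = 179
m=6,j=4: s = 179+10 = 189
m=6,j=5: s = 189+11 = 200
m=6,j=6: s = 200+12 = 212
m=6,j=7: s = 212+13 = 225

225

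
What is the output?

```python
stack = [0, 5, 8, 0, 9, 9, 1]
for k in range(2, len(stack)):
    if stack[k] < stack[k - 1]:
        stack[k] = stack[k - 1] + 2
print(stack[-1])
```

k=2: 8>=5, unchanged → [0, 5, 8, 0, 9, 9, 1]
k=3: 0<8, stack[3] = 8+2 = 10 → [0, 5, 8, 10, 9, 9, 1]
k=4: 9<10, stack[4] = 10+2 = 12 → [0, 5, 8, 10, 12, 9, 1]
k=5: 9<12, stack[5] = 12+2 = 14 → [0, 5, 8, 10, 12, 14, 1]
k=6: 1<14, stack[6] = 14+2 = 16 → [0, 5, 8, 10, 12, 14, 16]

16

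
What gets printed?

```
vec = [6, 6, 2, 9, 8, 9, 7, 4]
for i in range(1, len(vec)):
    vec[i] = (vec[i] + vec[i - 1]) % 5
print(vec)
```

i=1: vec[1] = (6+6)%5 = 2 → [6, 2, 2, 9, 8, 9, 7, 4]
i=2: vec[2] = (2+2)%5 = 4 → [6, 2, 4, 9, 8, 9, 7, 4]
i=3: vec[3] = (9+4)%5 = 3 → [6, 2, 4, 3, 8, 9, 7, 4]
i=4: vec[4] = (8+3)%5 = 1 → [6, 2, 4, 3, 1, 9, 7, 4]
i=5: vec[5] = (9+1)%5 = 0 → [6, 2, 4, 3, 1, 0, 7, 4]
i=6: vec[6] = (7+0)%5 = 2 → [6, 2, 4, 3, 1, 0, 2, 4]
i=7: vec[7] = (4+2)%5 = 1 → [6, 2, 4, 3, 1, 0, 2, 1]

[6, 2, 4, 3, 1, 0, 2, 1]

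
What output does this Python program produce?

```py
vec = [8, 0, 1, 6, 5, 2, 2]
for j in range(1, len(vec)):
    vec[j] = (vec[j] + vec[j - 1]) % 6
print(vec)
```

[8, 2, 3, 3, 2, 4, 0]

j=1: vec[1] = (0+8)%6 = 2 → [8, 2, 1, 6, 5, 2, 2]
j=2: vec[2] = (1+2)%6 = 3 → [8, 2, 3, 6, 5, 2, 2]
j=3: vec[3] = (6+3)%6 = 3 → [8, 2, 3, 3, 5, 2, 2]
j=4: vec[4] = (5+3)%6 = 2 → [8, 2, 3, 3, 2, 2, 2]
j=5: vec[5] = (2+2)%6 = 4 → [8, 2, 3, 3, 2, 4, 2]
j=6: vec[6] = (2+4)%6 = 0 → [8, 2, 3, 3, 2, 4, 0]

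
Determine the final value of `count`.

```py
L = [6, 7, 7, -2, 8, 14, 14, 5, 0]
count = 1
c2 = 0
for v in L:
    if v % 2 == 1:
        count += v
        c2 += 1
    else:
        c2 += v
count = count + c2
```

63

v=6: not odd; c2=6
v=7: odd, count = 1+7 = 8; c2=7
v=7: odd, count = 8+7 = 15; c2=8
v=-2: not odd; c2=6
v=8: not odd; c2=14
v=14: not odd; c2=28
v=14: not odd; c2=42
v=5: odd, count = 15+5 = 20; c2=43
v=0: not odd; c2=43
count+c2 = 20+43 = 63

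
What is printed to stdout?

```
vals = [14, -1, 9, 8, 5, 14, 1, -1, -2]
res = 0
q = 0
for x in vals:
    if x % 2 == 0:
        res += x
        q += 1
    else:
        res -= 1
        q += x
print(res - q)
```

x=14: even, res = 0+14 = 14; q=1
x=-1: not even, res = 14-1 = 13; q=0
x=9: not even, res = 13-1 = 12; q=9
x=8: even, res = 12+8 = 20; q=10
x=5: not even, res = 20-1 = 19; q=15
x=14: even, res = 19+14 = 33; q=16
x=1: not even, res = 33-1 = 32; q=17
x=-1: not even, res = 32-1 = 31; q=16
x=-2: even, res = 31+(-2) = 29; q=17
res-q = 29-17 = 12

12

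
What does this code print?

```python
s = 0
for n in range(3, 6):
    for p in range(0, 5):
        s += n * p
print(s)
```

n=3,p=0: s = 0+0 = 0
n=3,p=1: s = 0+3 = 3
n=3,p=2: s = 3+6 = 9
n=3,p=3: s = 9+9 = 18
n=3,p=4: s = 18+12 = 30
n=4,p=0: s = 30+0 = 30
n=4,p=1: s = 30+4 = 34
n=4,p=2: s = 34+8 = 42
n=4,p=3: s = 42+12 = 54
n=4,p=4: s = 54+16 = 70
n=5,p=0: s = 70+0 = 70
n=5,p=1: s = 70+5 = 75
n=5,p=2: s = 75+10 = 85
n=5,p=3: s = 85+15 = 100
n=5,p=4: s = 100+20 = 120

120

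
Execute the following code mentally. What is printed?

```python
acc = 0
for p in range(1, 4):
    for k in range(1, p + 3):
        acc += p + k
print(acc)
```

57

p=1,k=1: acc = 0+2 = 2
p=1,k=2: acc = 2+3 = 5
p=1,k=3: acc = 5+4 = 9
p=2,k=1: acc = 9+3 = 12
p=2,k=2: acc = 12+4 = 16
p=2,k=3: acc = 16+5 = 21
p=2,k=4: acc = 21+6 = 27
p=3,k=1: acc = 27+4 = 31
p=3,k=2: acc = 31+5 = 36
p=3,k=3: acc = 36+6 = 42
p=3,k=4: acc = 42+7 = 49
p=3,k=5: acc = 49+8 = 57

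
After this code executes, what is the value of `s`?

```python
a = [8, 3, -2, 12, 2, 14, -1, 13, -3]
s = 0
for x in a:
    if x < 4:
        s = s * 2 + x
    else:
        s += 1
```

x=8: not <4, s = 0+1 = 1
x=3: <4, s = 1*2+3 = 5
x=-2: <4, s = 5*2+(-2) = 8
x=12: not <4, s = 8+1 = 9
x=2: <4, s = 9*2+2 = 20
x=14: not <4, s = 20+1 = 21
x=-1: <4, s = 21*2+(-1) = 41
x=13: not <4, s = 41+1 = 42
x=-3: <4, s = 42*2+(-3) = 81

81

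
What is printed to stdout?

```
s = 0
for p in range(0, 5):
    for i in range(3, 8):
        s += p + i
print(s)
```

p=0,i=3: s = 0+3 = 3
p=0,i=4: s = 3+4 = 7
p=0,i=5: s = 7+5 = 12
p=0,i=6: s = 12+6 = 18
p=0,i=7: s = 18+7 = 25
p=1,i=3: s = 25+4 = 29
p=1,i=4: s = 29+5 = 34
p=1,i=5: s = 34+6 = 40
p=1,i=6: s = 40+7 = 47
p=1,i=7: s = 47+8 = 55
p=2,i=3: s = 55+5 = 60
p=2,i=4: s = 60+6 = 66
p=2,i=5: s = 66+7 = 73
p=2,i=6: s = 73+8 = 81
p=2,i=7: s = 81+9 = 90
p=3,i=3: s = 90+6 = 96
p=3,i=4: s = 96+7 = 103
p=3,i=5: s = 103+8 = 111
p=3,i=6: s = 111+9 = 120
p=3,i=7: s = 120+10 = 130
p=4,i=3: s = 130+7 = 137
p=4,i=4: s = 137+8 = 145
p=4,i=5: s = 145+9 = 154
p=4,i=6: s = 154+10 = 164
p=4,i=7: s = 164+11 = 175

175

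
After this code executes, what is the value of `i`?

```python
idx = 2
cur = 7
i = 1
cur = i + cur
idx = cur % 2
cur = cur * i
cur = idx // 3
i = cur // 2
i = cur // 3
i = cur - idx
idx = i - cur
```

cur = 1+7 = 8
idx = 8%2 = 0
cur = 8*1 = 8
cur = 0//3 = 0
i = 0//2 = 0
i = 0//3 = 0
i = 0-0 = 0
idx = 0-0 = 0

0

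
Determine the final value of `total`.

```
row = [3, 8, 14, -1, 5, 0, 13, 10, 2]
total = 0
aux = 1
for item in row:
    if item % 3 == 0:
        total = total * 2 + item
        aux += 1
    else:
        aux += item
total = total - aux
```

item=3: %3==0, total = 0*2+3 = 3; aux=2
item=8: not %3==0; aux=10
item=14: not %3==0; aux=24
item=-1: not %3==0; aux=23
item=5: not %3==0; aux=28
item=0: %3==0, total = 3*2+0 = 6; aux=29
item=13: not %3==0; aux=42
item=10: not %3==0; aux=52
item=2: not %3==0; aux=54
total-aux = 6-54 = -48

-48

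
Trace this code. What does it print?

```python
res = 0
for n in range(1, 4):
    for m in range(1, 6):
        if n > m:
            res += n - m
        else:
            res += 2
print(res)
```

n=1,m=1: not 1>1, res = 0+2 = 2
n=1,m=2: not 1>2, res = 2+2 = 4
n=1,m=3: not 1>3, res = 4+2 = 6
n=1,m=4: not 1>4, res = 6+2 = 8
n=1,m=5: not 1>5, res = 8+2 = 10
n=2,m=1: 2>1, res = 10+1 = 11
n=2,m=2: not 2>2, res = 11+2 = 13
n=2,m=3: not 2>3, res = 13+2 = 15
n=2,m=4: not 2>4, res = 15+2 = 17
n=2,m=5: not 2>5, res = 17+2 = 19
n=3,m=1: 3>1, res = 19+2 = 21
n=3,m=2: 3>2, res = 21+1 = 22
n=3,m=3: not 3>3, res = 22+2 = 24
n=3,m=4: not 3>4, res = 24+2 = 26
n=3,m=5: not 3>5, res = 26+2 = 28

28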